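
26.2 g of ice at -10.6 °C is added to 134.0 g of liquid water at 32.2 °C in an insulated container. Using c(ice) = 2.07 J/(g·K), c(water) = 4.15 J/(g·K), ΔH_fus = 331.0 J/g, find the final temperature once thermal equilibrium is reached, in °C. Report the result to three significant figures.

Heat to bring ice to 0 °C and melt it: q₁ = 26.2×2.07×10.6 + 26.2×331.0 = 9247.1 J
Heat the water can supply cooling to 0 °C: 134.0×4.15×32.2 = 17906.4 J > q₁, so all ice melts.
Energy balance: 134.0×4.15×(32.2 − T) = 9247.1 + 26.2×4.15×(T − 0)
556.1(32.2 − T) = 9247.1 + 108.73 T
17906.4 − 9247.1 = 664.83 T
T = 8659.3 / 664.83 = 13.02 °C

T_f = 13.0 °C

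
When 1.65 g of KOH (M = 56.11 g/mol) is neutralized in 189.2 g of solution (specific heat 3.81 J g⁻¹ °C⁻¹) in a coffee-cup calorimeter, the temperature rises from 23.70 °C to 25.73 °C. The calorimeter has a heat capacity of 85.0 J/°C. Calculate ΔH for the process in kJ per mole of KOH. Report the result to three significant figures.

|ΔT| = |25.73 − 23.70| = 2.03 °C
|q_surr| = (189.2 × 3.81 + 85.0) × 2.03 = 805.852 × 2.03 = 1636 J
n(KOH) = 1.65 / 56.11 = 0.02941 mol
Temperature rose, so q_rxn = −|q_surr| = -1.636 kJ
ΔH = q_rxn / n = -55.63 kJ/mol

ΔH = -55.6 kJ/mol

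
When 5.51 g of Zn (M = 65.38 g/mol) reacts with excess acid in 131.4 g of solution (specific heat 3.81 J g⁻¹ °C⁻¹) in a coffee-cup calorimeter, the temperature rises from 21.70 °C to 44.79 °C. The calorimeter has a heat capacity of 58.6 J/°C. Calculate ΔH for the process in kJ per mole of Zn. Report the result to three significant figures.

ΔH = -153 kJ/mol

|ΔT| = |44.79 − 21.70| = 23.09 °C
|q_surr| = (131.4 × 3.81 + 58.6) × 23.09 = 559.234 × 23.09 = 12910 J
n(Zn) = 5.51 / 65.38 = 0.08428 mol
Temperature rose, so q_rxn = −|q_surr| = -12.91 kJ
ΔH = q_rxn / n = -153.2 kJ/mol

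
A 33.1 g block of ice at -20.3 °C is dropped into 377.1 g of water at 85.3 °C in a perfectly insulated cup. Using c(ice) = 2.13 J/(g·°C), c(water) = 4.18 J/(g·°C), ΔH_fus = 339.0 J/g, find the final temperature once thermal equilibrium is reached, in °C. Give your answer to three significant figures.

T_f = 71.0 °C

Heat to bring ice to 0 °C and melt it: q₁ = 33.1×2.13×20.3 + 33.1×339.0 = 12652 J
Heat the water can supply cooling to 0 °C: 377.1×4.18×85.3 = 134457 J > q₁, so all ice melts.
Energy balance: 377.1×4.18×(85.3 − T) = 12652 + 33.1×4.18×(T − 0)
1576.278(85.3 − T) = 12652 + 138.358 T
134457 − 12652 = 1714.636 T
T = 121805 / 1714.636 = 71.04 °C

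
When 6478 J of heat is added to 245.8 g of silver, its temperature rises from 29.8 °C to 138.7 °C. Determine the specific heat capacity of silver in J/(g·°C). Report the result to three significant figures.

c = q / (m ΔT) = 6478 / (245.8 × 108.9)
c = 6478 / 26767.62 = 0.242 J/(g·°C)

c = 0.242 J/(g·°C)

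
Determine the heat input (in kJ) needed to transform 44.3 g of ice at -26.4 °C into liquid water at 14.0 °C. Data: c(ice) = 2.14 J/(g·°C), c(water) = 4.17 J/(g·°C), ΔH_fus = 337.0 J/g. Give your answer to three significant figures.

q1 (heat ice -26.4→0.0 °C): 44.3 × 2.14 × 26.4 = 2503 J
q2 (melt at 0 °C): 44.3 × 337.0 = 14929 J
q3 (heat water 0.0→14.0 °C): 44.3 × 4.17 × 14.0 = 2586 J
Total: 2503 + 14929 + 2586 = 20018 J = 20.0 kJ

q = 20.0 kJ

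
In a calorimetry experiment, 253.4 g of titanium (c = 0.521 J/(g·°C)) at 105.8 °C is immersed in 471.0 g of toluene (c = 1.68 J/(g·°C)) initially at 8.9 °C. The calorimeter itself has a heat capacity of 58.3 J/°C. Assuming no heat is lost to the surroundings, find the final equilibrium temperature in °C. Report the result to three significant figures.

Heat lost by titanium = heat gained by toluene + calorimeter.
(253.4)(0.521)(105.8 − T) = [(471.0)(1.68) + 58.3](T − 8.9)
132.0214 (105.8 − T) = 849.58 (T − 8.9)
13968 − 132.0214 T = 849.58 T − 7561.3
21529.3 = 981.6014 T
T = 21.93 °C

T_f = 21.9 °C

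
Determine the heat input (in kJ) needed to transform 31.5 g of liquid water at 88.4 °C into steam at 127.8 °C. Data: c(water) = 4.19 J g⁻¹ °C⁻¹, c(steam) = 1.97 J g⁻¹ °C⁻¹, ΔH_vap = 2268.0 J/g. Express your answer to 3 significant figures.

q = 74.7 kJ

q1 (heat water 88.4→100.0 °C): 31.5 × 4.19 × 11.6 = 1531 J
q2 (vaporize at 100 °C): 31.5 × 2268.0 = 71442 J
q3 (heat steam 100.0→127.8 °C): 31.5 × 1.97 × 27.8 = 1725 J
Total: 1531 + 71442 + 1725 = 74698 J = 74.7 kJ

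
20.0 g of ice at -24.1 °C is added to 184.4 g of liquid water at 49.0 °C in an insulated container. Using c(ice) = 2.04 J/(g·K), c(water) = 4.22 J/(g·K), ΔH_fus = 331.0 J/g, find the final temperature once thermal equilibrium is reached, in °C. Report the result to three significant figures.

T_f = 35.4 °C

Heat to bring ice to 0 °C and melt it: q₁ = 20.0×2.04×24.1 + 20.0×331.0 = 7603.3 J
Heat the water can supply cooling to 0 °C: 184.4×4.22×49.0 = 38130.2 J > q₁, so all ice melts.
Energy balance: 184.4×4.22×(49.0 − T) = 7603.3 + 20.0×4.22×(T − 0)
778.168(49.0 − T) = 7603.3 + 84.4 T
38130.2 − 7603.3 = 862.568 T
T = 30526.9 / 862.568 = 35.39 °C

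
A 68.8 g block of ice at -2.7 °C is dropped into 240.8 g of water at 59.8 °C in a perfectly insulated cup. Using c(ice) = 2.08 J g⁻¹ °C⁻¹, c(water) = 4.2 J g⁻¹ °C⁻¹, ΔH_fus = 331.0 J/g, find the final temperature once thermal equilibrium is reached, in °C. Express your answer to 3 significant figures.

Heat to bring ice to 0 °C and melt it: q₁ = 68.8×2.08×2.7 + 68.8×331.0 = 23159 J
Heat the water can supply cooling to 0 °C: 240.8×4.2×59.8 = 60479.3 J > q₁, so all ice melts.
Energy balance: 240.8×4.2×(59.8 − T) = 23159 + 68.8×4.2×(T − 0)
1011.36(59.8 − T) = 23159 + 288.96 T
60479.3 − 23159 = 1300.32 T
T = 37320.3 / 1300.32 = 28.70 °C

T_f = 28.7 °C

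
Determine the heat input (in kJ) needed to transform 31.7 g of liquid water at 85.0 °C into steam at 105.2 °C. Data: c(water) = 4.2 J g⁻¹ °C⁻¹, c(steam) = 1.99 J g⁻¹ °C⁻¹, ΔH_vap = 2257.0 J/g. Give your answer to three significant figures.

q = 73.9 kJ

q1 (heat water 85.0→100.0 °C): 31.7 × 4.2 × 15.0 = 1997 J
q2 (vaporize at 100 °C): 31.7 × 2257.0 = 71547 J
q3 (heat steam 100.0→105.2 °C): 31.7 × 1.99 × 5.2 = 328 J
Total: 1997 + 71547 + 328 = 73872 J = 73.9 kJ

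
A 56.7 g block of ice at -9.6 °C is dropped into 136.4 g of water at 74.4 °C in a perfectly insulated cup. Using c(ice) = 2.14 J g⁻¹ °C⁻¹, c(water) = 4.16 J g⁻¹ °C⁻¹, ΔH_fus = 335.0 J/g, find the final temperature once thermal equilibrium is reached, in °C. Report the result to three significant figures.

Heat to bring ice to 0 °C and melt it: q₁ = 56.7×2.14×9.6 + 56.7×335.0 = 20159 J
Heat the water can supply cooling to 0 °C: 136.4×4.16×74.4 = 42216.3 J > q₁, so all ice melts.
Energy balance: 136.4×4.16×(74.4 − T) = 20159 + 56.7×4.16×(T − 0)
567.424(74.4 − T) = 20159 + 235.872 T
42216.3 − 20159 = 803.296 T
T = 22057.3 / 803.296 = 27.46 °C

T_f = 27.5 °C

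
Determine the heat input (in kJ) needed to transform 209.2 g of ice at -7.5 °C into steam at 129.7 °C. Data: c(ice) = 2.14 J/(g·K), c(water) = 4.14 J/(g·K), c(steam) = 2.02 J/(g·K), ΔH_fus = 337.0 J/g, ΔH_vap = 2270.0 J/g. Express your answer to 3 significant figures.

q1 (heat ice -7.5→0.0 °C): 209.2 × 2.14 × 7.5 = 3358 J
q2 (melt at 0 °C): 209.2 × 337.0 = 70500 J
q3 (heat water 0.0→100.0 °C): 209.2 × 4.14 × 100.0 = 86609 J
q4 (vaporize at 100 °C): 209.2 × 2270.0 = 474884 J
q5 (heat steam 100.0→129.7 °C): 209.2 × 2.02 × 29.7 = 12551 J
Total: 3358 + 70500 + 86609 + 474884 + 12551 = 647902 J = 648 kJ

q = 648 kJ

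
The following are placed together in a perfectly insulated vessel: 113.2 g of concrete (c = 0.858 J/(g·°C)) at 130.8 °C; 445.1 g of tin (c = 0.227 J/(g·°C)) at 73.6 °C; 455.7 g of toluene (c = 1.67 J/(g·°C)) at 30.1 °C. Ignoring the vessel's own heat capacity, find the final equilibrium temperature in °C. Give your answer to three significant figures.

T_f = 44.9 °C

Σ mᵢcᵢ(T − Tᵢ) = 0  ⇒  T = Σ mᵢcᵢTᵢ / Σ mᵢcᵢ
Σ mᵢcᵢ = 113.2×0.858 + 445.1×0.227 + 455.7×1.67 = 959.1823
Σ mᵢcᵢTᵢ = 97.1256×130.8 + 101.0377×73.6 + 761.019×30.1 = 43047
T = 43047 / 959.1823 = 44.88 °C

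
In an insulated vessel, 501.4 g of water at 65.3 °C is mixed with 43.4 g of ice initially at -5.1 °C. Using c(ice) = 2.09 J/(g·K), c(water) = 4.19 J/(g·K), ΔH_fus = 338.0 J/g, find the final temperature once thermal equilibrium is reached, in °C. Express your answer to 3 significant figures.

Heat to bring ice to 0 °C and melt it: q₁ = 43.4×2.09×5.1 + 43.4×338.0 = 15132 J
Heat the water can supply cooling to 0 °C: 501.4×4.19×65.3 = 137187 J > q₁, so all ice melts.
Energy balance: 501.4×4.19×(65.3 − T) = 15132 + 43.4×4.19×(T − 0)
2100.866(65.3 − T) = 15132 + 181.846 T
137187 − 15132 = 2282.712 T
T = 122055 / 2282.712 = 53.47 °C

T_f = 53.5 °C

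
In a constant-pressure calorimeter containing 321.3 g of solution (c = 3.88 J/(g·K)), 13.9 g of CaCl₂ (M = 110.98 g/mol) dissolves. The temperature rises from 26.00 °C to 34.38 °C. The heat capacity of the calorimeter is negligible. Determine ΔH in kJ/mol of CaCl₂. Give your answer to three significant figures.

ΔH = -83.4 kJ/mol

|ΔT| = |34.38 − 26.00| = 8.38 °C
|q_surr| = (321.3 × 3.88) × 8.38 = 1246.644 × 8.38 = 10447 J
n(CaCl₂) = 13.9 / 110.98 = 0.12525 mol
Temperature rose, so q_rxn = −|q_surr| = -10.447 kJ
ΔH = q_rxn / n = -83.41 kJ/mol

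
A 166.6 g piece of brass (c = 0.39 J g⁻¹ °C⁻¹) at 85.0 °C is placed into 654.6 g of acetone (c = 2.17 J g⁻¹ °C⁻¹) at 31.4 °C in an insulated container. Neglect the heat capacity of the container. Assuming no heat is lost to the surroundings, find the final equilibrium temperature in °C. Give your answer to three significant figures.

T_f = 33.7 °C

Heat lost by brass = heat gained by acetone.
(166.6)(0.39)(85.0 − T) = (654.6)(2.17)(T − 31.4)
64.974 (85.0 − T) = 1420.482 (T − 31.4)
5522.8 − 64.974 T = 1420.482 T − 44603
50125.8 = 1485.456 T
T = 33.74 °C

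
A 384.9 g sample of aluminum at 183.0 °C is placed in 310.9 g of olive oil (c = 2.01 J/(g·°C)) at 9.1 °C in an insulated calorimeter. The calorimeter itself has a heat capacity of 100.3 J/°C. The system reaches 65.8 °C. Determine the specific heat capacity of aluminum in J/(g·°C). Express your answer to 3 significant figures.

q_gained = (310.9 × 2.01 + 100.3) × (65.8 − 9.1) = 41120 J
q_lost = 384.9 × c × (183.0 − 65.8) = 45110.28 c
Set equal: c = 41120 / 45110.28 = 0.912 J/(g·°C)

c = 0.912 J/(g·°C)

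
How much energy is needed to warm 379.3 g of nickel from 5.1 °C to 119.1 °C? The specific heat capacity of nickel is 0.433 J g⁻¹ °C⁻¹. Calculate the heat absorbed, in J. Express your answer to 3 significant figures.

q = m c ΔT = 379.3 × 0.433 × (119.1 − 5.1)
q = 379.3 × 0.433 × 114.0 = 18720 J

q = 18700 J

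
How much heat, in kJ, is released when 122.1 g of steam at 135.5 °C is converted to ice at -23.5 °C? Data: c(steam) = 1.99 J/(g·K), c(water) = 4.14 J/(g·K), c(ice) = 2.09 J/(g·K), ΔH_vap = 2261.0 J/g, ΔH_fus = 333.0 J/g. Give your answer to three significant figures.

q = 382 kJ

q1 (cool steam 135.5→100 °C): 122.1 × 1.99 × 35.5 = 8626 J
q2 (condense at 100 °C): 122.1 × 2261.0 = 276068 J
q3 (cool water 100→0 °C): 122.1 × 4.14 × 100.0 = 50549 J
q4 (freeze at 0 °C): 122.1 × 333.0 = 40659 J
q5 (cool ice 0→-23.5 °C): 122.1 × 2.09 × 23.5 = 5997 J
Total: 8626 + 276068 + 50549 + 40659 + 5997 = 381899 J = 382 kJ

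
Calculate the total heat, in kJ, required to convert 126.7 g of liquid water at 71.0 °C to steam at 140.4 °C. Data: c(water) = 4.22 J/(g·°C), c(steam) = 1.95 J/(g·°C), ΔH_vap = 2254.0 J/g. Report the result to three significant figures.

q1 (heat water 71.0→100.0 °C): 126.7 × 4.22 × 29.0 = 15506 J
q2 (vaporize at 100 °C): 126.7 × 2254.0 = 285582 J
q3 (heat steam 100.0→140.4 °C): 126.7 × 1.95 × 40.4 = 9981 J
Total: 15506 + 285582 + 9981 = 311069 J = 311 kJ

q = 311 kJ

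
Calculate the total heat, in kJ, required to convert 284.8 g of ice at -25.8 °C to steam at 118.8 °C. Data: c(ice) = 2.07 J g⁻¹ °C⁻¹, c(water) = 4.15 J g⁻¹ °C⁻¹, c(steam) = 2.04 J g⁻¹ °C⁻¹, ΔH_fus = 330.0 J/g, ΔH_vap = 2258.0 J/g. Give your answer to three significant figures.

q = 881 kJ

q1 (heat ice -25.8→0.0 °C): 284.8 × 2.07 × 25.8 = 15210 J
q2 (melt at 0 °C): 284.8 × 330.0 = 93984 J
q3 (heat water 0.0→100.0 °C): 284.8 × 4.15 × 100.0 = 118192 J
q4 (vaporize at 100 °C): 284.8 × 2258.0 = 643078 J
q5 (heat steam 100.0→118.8 °C): 284.8 × 2.04 × 18.8 = 10923 J
Total: 15210 + 93984 + 118192 + 643078 + 10923 = 881387 J = 881 kJ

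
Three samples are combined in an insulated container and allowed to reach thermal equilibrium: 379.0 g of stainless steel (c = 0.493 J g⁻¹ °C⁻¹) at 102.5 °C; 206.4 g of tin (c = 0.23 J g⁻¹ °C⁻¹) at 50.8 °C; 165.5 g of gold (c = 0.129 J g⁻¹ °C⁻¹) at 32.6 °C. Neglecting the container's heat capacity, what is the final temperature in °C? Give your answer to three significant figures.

T_f = 87.1 °C

Σ mᵢcᵢ(T − Tᵢ) = 0  ⇒  T = Σ mᵢcᵢTᵢ / Σ mᵢcᵢ
Σ mᵢcᵢ = 379.0×0.493 + 206.4×0.23 + 165.5×0.129 = 255.6685
Σ mᵢcᵢTᵢ = 186.847×102.5 + 47.472×50.8 + 21.3495×32.6 = 22259
T = 22259 / 255.6685 = 87.06 °C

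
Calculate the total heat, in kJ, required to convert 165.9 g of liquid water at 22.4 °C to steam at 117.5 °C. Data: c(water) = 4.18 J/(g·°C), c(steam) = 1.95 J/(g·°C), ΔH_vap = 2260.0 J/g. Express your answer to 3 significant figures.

q = 434 kJ

q1 (heat water 22.4→100.0 °C): 165.9 × 4.18 × 77.6 = 53813 J
q2 (vaporize at 100 °C): 165.9 × 2260.0 = 374934 J
q3 (heat steam 100.0→117.5 °C): 165.9 × 1.95 × 17.5 = 5661 J
Total: 53813 + 374934 + 5661 = 434408 J = 434 kJ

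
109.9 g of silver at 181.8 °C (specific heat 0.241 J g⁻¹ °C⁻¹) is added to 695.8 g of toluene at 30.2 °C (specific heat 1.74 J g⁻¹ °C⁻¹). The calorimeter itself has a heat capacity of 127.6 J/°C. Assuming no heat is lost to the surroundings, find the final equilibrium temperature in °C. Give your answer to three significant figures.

T_f = 33.1 °C

Heat lost by silver = heat gained by toluene + calorimeter.
(109.9)(0.241)(181.8 − T) = [(695.8)(1.74) + 127.6](T − 30.2)
26.4859 (181.8 − T) = 1338.292 (T − 30.2)
4815.1 − 26.4859 T = 1338.292 T − 40416
45231.1 = 1364.7779 T
T = 33.14 °C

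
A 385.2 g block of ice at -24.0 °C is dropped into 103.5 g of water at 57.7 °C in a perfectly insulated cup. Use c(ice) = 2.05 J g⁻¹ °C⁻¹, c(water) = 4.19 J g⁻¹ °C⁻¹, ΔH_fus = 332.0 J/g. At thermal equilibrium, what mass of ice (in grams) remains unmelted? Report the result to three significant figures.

Heat to warm all ice to 0 °C: 385.2×2.05×24.0 = 18952 J
Heat released by water cooling to 0 °C: 103.5×4.19×57.7 = 25022 J
25022 J < 18952 + 385.2×332.0 = 146838.4 J, so not all ice melts; final T = 0 °C.
Heat left for melting: 25022 − 18952 = 6070 J
Mass melted = 6070 / 332.0 = 18.28 g
Ice remaining = 385.2 − 18.28 = 366.92 g

m_ice remaining = 367 g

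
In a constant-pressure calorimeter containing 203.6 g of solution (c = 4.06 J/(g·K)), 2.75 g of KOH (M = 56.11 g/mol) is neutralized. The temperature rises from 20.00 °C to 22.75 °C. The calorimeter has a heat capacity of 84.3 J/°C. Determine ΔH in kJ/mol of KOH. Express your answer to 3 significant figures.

ΔH = -51.1 kJ/mol

|ΔT| = |22.75 − 20.00| = 2.75 °C
|q_surr| = (203.6 × 4.06 + 84.3) × 2.75 = 910.916 × 2.75 = 2505 J
n(KOH) = 2.75 / 56.11 = 0.04901 mol
Temperature rose, so q_rxn = −|q_surr| = -2.505 kJ
ΔH = q_rxn / n = -51.11 kJ/mol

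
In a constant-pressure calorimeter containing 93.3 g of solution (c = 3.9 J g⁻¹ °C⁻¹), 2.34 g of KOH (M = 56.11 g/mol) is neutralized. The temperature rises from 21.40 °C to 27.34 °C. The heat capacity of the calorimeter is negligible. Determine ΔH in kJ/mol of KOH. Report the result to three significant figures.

|ΔT| = |27.34 − 21.40| = 5.94 °C
|q_surr| = (93.3 × 3.9) × 5.94 = 363.87 × 5.94 = 2161 J
n(KOH) = 2.34 / 56.11 = 0.04170 mol
Temperature rose, so q_rxn = −|q_surr| = -2.161 kJ
ΔH = q_rxn / n = -51.82 kJ/mol

ΔH = -51.8 kJ/mol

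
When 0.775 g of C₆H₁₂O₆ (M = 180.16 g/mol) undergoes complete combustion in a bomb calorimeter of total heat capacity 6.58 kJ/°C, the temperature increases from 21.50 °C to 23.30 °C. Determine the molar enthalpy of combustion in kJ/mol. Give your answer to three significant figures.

ΔH = -2750 kJ/mol

ΔT = 23.30 − 21.50 = 1.80 °C
q_cal = C_cal × ΔT = 6.58 × 1.80 = 11.844 kJ
n = 0.775 / 180.16 = 0.004302 mol
q_rxn = −q_cal = -11.844 kJ
ΔH = -11.844 / 0.004302 = -2753 kJ/mol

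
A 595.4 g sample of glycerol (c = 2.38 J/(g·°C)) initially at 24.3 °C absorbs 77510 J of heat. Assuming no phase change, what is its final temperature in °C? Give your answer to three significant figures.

T_f = 79.0 °C

ΔT = q / (m c) = 77510 / (595.4 × 2.38) = 54.70 °C
T_f = 24.3 + 54.70 = 79.00 °C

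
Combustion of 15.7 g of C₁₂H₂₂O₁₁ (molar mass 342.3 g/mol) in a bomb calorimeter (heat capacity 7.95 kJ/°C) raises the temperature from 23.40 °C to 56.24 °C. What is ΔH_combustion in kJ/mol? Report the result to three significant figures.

ΔH = -5690 kJ/mol

ΔT = 56.24 − 23.40 = 32.84 °C
q_cal = C_cal × ΔT = 7.95 × 32.84 = 261.078 kJ
n = 15.7 / 342.3 = 0.04587 mol
q_rxn = −q_cal = -261.078 kJ
ΔH = -261.078 / 0.04587 = -5692 kJ/mol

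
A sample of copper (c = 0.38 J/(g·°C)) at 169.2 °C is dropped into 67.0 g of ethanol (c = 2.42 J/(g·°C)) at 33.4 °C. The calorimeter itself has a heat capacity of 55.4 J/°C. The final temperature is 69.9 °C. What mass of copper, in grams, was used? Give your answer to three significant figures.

m = 210 g

q_gained = (67.0 × 2.42 + 55.4) × (69.9 − 33.4) = 7940 J
q_lost = m × 0.38 × (169.2 − 69.9) = 37.734 m
m = 7940 / 37.734 = 210 g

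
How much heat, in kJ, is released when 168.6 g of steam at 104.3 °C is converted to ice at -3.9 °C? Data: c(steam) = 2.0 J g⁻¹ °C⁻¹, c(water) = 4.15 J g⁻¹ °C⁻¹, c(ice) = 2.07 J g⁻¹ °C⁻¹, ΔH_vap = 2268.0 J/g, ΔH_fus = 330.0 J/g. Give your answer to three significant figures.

q = 511 kJ

q1 (cool steam 104.3→100 °C): 168.6 × 2.0 × 4.3 = 1450 J
q2 (condense at 100 °C): 168.6 × 2268.0 = 382385 J
q3 (cool water 100→0 °C): 168.6 × 4.15 × 100.0 = 69969 J
q4 (freeze at 0 °C): 168.6 × 330.0 = 55638 J
q5 (cool ice 0→-3.9 °C): 168.6 × 2.07 × 3.9 = 1361 J
Total: 1450 + 382385 + 69969 + 55638 + 1361 = 510803 J = 511 kJ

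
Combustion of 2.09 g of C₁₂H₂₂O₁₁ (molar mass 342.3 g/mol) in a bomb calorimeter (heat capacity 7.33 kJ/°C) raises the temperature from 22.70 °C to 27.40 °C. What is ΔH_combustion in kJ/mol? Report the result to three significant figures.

ΔT = 27.40 − 22.70 = 4.70 °C
q_cal = C_cal × ΔT = 7.33 × 4.70 = 34.451 kJ
n = 2.09 / 342.3 = 0.006106 mol
q_rxn = −q_cal = -34.451 kJ
ΔH = -34.451 / 0.006106 = -5642 kJ/mol

ΔH = -5640 kJ/mol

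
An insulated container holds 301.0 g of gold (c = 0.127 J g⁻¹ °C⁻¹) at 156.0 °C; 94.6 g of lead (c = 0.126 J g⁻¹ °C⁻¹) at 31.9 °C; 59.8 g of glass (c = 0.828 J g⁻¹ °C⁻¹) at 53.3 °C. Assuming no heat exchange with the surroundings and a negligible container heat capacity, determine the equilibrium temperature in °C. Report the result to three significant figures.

T_f = 90.1 °C

Σ mᵢcᵢ(T − Tᵢ) = 0  ⇒  T = Σ mᵢcᵢTᵢ / Σ mᵢcᵢ
Σ mᵢcᵢ = 301.0×0.127 + 94.6×0.126 + 59.8×0.828 = 99.6610
Σ mᵢcᵢTᵢ = 38.227×156.0 + 11.9196×31.9 + 49.5144×53.3 = 8982.8
T = 8982.8 / 99.6610 = 90.13 °C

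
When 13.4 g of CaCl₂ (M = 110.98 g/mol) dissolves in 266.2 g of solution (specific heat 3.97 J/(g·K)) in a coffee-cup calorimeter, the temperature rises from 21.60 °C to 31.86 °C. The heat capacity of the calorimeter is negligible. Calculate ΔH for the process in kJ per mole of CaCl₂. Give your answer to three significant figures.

|ΔT| = |31.86 − 21.60| = 10.26 °C
|q_surr| = (266.2 × 3.97) × 10.26 = 1056.814 × 10.26 = 10840 J
n(CaCl₂) = 13.4 / 110.98 = 0.1207 mol
Temperature rose, so q_rxn = −|q_surr| = -10.84 kJ
ΔH = q_rxn / n = -89.81 kJ/mol

ΔH = -89.8 kJ/mol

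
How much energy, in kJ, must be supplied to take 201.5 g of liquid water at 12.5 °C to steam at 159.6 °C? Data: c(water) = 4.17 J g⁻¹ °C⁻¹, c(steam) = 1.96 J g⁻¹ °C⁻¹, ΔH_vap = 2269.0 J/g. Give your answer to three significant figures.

q = 554 kJ

q1 (heat water 12.5→100.0 °C): 201.5 × 4.17 × 87.5 = 73522 J
q2 (vaporize at 100 °C): 201.5 × 2269.0 = 457204 J
q3 (heat steam 100.0→159.6 °C): 201.5 × 1.96 × 59.6 = 23538 J
Total: 73522 + 457204 + 23538 = 554264 J = 554 kJ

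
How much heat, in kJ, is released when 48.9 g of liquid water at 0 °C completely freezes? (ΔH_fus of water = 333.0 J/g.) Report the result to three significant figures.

q = m × ΔH_fus = 48.9 × 333.0 = 16280 J = 16.3 kJ

q = 16.3 kJ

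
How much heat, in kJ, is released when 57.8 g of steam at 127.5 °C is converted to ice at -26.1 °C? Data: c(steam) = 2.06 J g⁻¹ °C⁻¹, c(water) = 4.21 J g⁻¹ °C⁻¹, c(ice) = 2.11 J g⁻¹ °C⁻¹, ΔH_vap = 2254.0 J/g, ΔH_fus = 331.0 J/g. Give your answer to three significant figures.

q = 180 kJ

q1 (cool steam 127.5→100 °C): 57.8 × 2.06 × 27.5 = 3274 J
q2 (condense at 100 °C): 57.8 × 2254.0 = 130281 J
q3 (cool water 100→0 °C): 57.8 × 4.21 × 100.0 = 24334 J
q4 (freeze at 0 °C): 57.8 × 331.0 = 19132 J
q5 (cool ice 0→-26.1 °C): 57.8 × 2.11 × 26.1 = 3183 J
Total: 3274 + 130281 + 24334 + 19132 + 3183 = 180204 J = 180 kJ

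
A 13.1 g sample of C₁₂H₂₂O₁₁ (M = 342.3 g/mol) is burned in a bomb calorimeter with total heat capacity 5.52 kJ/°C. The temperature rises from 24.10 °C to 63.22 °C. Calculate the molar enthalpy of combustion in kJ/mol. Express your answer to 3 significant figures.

ΔT = 63.22 − 24.10 = 39.12 °C
q_cal = C_cal × ΔT = 5.52 × 39.12 = 215.9424 kJ
n = 13.1 / 342.3 = 0.03827 mol
q_rxn = −q_cal = -215.9424 kJ
ΔH = -215.9424 / 0.03827 = -5643 kJ/mol

ΔH = -5640 kJ/mol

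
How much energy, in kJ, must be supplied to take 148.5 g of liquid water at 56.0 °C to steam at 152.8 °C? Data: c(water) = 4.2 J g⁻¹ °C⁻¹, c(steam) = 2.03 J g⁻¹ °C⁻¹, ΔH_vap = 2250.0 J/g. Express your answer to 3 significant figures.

q = 377 kJ

q1 (heat water 56.0→100.0 °C): 148.5 × 4.2 × 44.0 = 27443 J
q2 (vaporize at 100 °C): 148.5 × 2250.0 = 334125 J
q3 (heat steam 100.0→152.8 °C): 148.5 × 2.03 × 52.8 = 15917 J
Total: 27443 + 334125 + 15917 = 377485 J = 377 kJ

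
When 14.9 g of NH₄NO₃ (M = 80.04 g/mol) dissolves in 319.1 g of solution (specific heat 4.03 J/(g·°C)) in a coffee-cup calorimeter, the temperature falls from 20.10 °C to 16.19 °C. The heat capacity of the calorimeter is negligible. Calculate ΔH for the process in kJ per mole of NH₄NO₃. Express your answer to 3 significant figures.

ΔH = 27.0 kJ/mol

|ΔT| = |16.19 − 20.10| = 3.91 °C
|q_surr| = (319.1 × 4.03) × 3.91 = 1285.973 × 3.91 = 5028 J
n(NH₄NO₃) = 14.9 / 80.04 = 0.1862 mol
Temperature fell, so q_rxn = +|q_surr| = 5.028 kJ
ΔH = q_rxn / n = 27.00 kJ/mol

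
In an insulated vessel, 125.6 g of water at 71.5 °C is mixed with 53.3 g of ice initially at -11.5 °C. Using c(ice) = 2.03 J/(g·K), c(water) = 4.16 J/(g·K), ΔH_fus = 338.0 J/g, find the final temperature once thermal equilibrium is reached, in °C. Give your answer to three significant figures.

Heat to bring ice to 0 °C and melt it: q₁ = 53.3×2.03×11.5 + 53.3×338.0 = 19260 J
Heat the water can supply cooling to 0 °C: 125.6×4.16×71.5 = 37358.5 J > q₁, so all ice melts.
Energy balance: 125.6×4.16×(71.5 − T) = 19260 + 53.3×4.16×(T − 0)
522.496(71.5 − T) = 19260 + 221.728 T
37358.5 − 19260 = 744.224 T
T = 18098.5 / 744.224 = 24.32 °C

T_f = 24.3 °C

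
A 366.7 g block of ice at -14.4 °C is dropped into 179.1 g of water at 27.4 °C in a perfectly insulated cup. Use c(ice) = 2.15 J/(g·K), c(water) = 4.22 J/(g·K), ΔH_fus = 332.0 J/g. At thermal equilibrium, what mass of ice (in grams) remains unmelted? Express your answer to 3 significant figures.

Heat to warm all ice to 0 °C: 366.7×2.15×14.4 = 11353 J
Heat released by water cooling to 0 °C: 179.1×4.22×27.4 = 20709 J
20709 J < 11353 + 366.7×332.0 = 133097.4 J, so not all ice melts; final T = 0 °C.
Heat left for melting: 20709 − 11353 = 9356 J
Mass melted = 9356 / 332.0 = 28.18 g
Ice remaining = 366.7 − 28.18 = 338.52 g

m_ice remaining = 339 g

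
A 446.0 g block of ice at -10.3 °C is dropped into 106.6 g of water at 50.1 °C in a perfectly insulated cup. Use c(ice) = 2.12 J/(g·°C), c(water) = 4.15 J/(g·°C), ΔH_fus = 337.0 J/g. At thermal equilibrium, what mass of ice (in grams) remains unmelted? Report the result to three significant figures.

m_ice remaining = 409 g

Heat to warm all ice to 0 °C: 446.0×2.12×10.3 = 9738.9 J
Heat released by water cooling to 0 °C: 106.6×4.15×50.1 = 22164 J
22164 J < 9738.9 + 446.0×337.0 = 160040.9 J, so not all ice melts; final T = 0 °C.
Heat left for melting: 22164 − 9738.9 = 12425.1 J
Mass melted = 12425.1 / 337.0 = 36.87 g
Ice remaining = 446.0 − 36.87 = 409.13 g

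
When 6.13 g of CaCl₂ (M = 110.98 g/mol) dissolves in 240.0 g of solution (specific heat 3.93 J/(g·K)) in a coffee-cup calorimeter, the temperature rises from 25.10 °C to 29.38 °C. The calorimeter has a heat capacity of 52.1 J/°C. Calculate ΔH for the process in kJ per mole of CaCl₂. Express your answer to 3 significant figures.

ΔH = -77.1 kJ/mol

|ΔT| = |29.38 − 25.10| = 4.28 °C
|q_surr| = (240.0 × 3.93 + 52.1) × 4.28 = 995.3 × 4.28 = 4260 J
n(CaCl₂) = 6.13 / 110.98 = 0.05524 mol
Temperature rose, so q_rxn = −|q_surr| = -4.260 kJ
ΔH = q_rxn / n = -77.12 kJ/mol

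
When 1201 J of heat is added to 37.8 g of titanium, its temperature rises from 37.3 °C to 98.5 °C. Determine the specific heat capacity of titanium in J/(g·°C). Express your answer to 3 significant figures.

c = 0.519 J/(g·°C)

c = q / (m ΔT) = 1201 / (37.8 × 61.2)
c = 1201 / 2313.36 = 0.519 J/(g·°C)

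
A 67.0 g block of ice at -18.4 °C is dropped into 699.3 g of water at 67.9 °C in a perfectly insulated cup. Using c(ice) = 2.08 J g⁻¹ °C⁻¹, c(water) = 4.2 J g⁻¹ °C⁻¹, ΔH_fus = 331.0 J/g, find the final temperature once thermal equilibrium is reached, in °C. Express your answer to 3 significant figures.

Heat to bring ice to 0 °C and melt it: q₁ = 67.0×2.08×18.4 + 67.0×331.0 = 24741 J
Heat the water can supply cooling to 0 °C: 699.3×4.2×67.9 = 199426 J > q₁, so all ice melts.
Energy balance: 699.3×4.2×(67.9 − T) = 24741 + 67.0×4.2×(T − 0)
2937.06(67.9 − T) = 24741 + 281.4 T
199426 − 24741 = 3218.46 T
T = 174685 / 3218.46 = 54.28 °C

T_f = 54.3 °C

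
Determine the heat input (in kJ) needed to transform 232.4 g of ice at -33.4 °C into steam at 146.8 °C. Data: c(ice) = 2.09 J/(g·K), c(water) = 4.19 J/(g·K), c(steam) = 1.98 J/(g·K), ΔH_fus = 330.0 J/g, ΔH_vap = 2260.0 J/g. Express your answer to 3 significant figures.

q = 737 kJ

q1 (heat ice -33.4→0.0 °C): 232.4 × 2.09 × 33.4 = 16223 J
q2 (melt at 0 °C): 232.4 × 330.0 = 76692 J
q3 (heat water 0.0→100.0 °C): 232.4 × 4.19 × 100.0 = 97376 J
q4 (vaporize at 100 °C): 232.4 × 2260.0 = 525224 J
q5 (heat steam 100.0→146.8 °C): 232.4 × 1.98 × 46.8 = 21535 J
Total: 16223 + 76692 + 97376 + 525224 + 21535 = 737050 J = 737 kJ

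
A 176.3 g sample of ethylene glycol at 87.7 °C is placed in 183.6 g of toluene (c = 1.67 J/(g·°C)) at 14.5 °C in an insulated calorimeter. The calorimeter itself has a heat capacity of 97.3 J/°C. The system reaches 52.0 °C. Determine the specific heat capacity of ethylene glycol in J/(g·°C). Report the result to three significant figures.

q_gained = (183.6 × 1.67 + 97.3) × (52.0 − 14.5) = 15150 J
q_lost = 176.3 × c × (87.7 − 52.0) = 6293.91 c
Set equal: c = 15150 / 6293.91 = 2.41 J/(g·°C)

c = 2.41 J/(g·°C)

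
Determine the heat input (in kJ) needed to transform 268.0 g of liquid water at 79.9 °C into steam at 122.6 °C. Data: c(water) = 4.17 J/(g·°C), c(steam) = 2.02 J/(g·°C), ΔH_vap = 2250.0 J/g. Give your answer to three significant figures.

q = 638 kJ

q1 (heat water 79.9→100.0 °C): 268.0 × 4.17 × 20.1 = 22463 J
q2 (vaporize at 100 °C): 268.0 × 2250.0 = 603000 J
q3 (heat steam 100.0→122.6 °C): 268.0 × 2.02 × 22.6 = 12235 J
Total: 22463 + 603000 + 12235 = 637698 J = 638 kJ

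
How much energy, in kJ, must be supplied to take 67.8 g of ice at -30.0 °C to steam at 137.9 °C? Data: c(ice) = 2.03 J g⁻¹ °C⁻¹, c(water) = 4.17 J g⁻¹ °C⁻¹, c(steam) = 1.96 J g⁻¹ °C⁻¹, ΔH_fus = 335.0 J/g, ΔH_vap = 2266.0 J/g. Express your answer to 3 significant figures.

q1 (heat ice -30.0→0.0 °C): 67.8 × 2.03 × 30.0 = 4129 J
q2 (melt at 0 °C): 67.8 × 335.0 = 22713 J
q3 (heat water 0.0→100.0 °C): 67.8 × 4.17 × 100.0 = 28273 J
q4 (vaporize at 100 °C): 67.8 × 2266.0 = 153635 J
q5 (heat steam 100.0→137.9 °C): 67.8 × 1.96 × 37.9 = 5036 J
Total: 4129 + 22713 + 28273 + 153635 + 5036 = 213786 J = 214 kJ

q = 214 kJ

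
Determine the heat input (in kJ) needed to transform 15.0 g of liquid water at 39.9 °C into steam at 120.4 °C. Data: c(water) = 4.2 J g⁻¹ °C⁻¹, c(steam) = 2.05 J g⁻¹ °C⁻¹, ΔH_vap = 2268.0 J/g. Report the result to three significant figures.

q1 (heat water 39.9→100.0 °C): 15.0 × 4.2 × 60.1 = 3786 J
q2 (vaporize at 100 °C): 15.0 × 2268.0 = 34020 J
q3 (heat steam 100.0→120.4 °C): 15.0 × 2.05 × 20.4 = 627 J
Total: 3786 + 34020 + 627 = 38433 J = 38.4 kJ

q = 38.4 kJ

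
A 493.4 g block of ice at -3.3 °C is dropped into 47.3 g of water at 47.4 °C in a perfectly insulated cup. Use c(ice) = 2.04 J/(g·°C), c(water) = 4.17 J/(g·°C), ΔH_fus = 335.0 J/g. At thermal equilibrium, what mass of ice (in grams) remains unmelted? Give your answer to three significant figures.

Heat to warm all ice to 0 °C: 493.4×2.04×3.3 = 3321.6 J
Heat released by water cooling to 0 °C: 47.3×4.17×47.4 = 9349.2 J
9349.2 J < 3321.6 + 493.4×335.0 = 168610.6 J, so not all ice melts; final T = 0 °C.
Heat left for melting: 9349.2 − 3321.6 = 6027.6 J
Mass melted = 6027.6 / 335.0 = 17.99 g
Ice remaining = 493.4 − 17.99 = 475.41 g

m_ice remaining = 475 g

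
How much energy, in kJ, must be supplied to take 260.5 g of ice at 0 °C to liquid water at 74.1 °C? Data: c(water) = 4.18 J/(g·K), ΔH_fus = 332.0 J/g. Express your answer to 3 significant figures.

q1 (melt at 0 °C): 260.5 × 332.0 = 86486 J
q2 (heat water 0.0→74.1 °C): 260.5 × 4.18 × 74.1 = 80687 J
Total: 86486 + 80687 = 167173 J = 167 kJ

q = 167 kJ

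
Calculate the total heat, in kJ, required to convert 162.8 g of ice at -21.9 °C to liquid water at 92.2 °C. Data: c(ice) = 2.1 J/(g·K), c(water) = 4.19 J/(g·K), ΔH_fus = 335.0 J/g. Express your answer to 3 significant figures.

q1 (heat ice -21.9→0.0 °C): 162.8 × 2.1 × 21.9 = 7487 J
q2 (melt at 0 °C): 162.8 × 335.0 = 54538 J
q3 (heat water 0.0→92.2 °C): 162.8 × 4.19 × 92.2 = 62893 J
Total: 7487 + 54538 + 62893 = 124918 J = 125 kJ

q = 125 kJ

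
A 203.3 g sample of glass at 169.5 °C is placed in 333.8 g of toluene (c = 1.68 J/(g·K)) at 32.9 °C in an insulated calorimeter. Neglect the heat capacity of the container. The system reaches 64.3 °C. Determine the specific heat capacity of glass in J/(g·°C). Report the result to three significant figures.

q_gained = (333.8 × 1.68) × (64.3 − 32.9) = 17610 J
q_lost = 203.3 × c × (169.5 − 64.3) = 21387.16 c
Set equal: c = 17610 / 21387.16 = 0.823 J/(g·°C)

c = 0.823 J/(g·°C)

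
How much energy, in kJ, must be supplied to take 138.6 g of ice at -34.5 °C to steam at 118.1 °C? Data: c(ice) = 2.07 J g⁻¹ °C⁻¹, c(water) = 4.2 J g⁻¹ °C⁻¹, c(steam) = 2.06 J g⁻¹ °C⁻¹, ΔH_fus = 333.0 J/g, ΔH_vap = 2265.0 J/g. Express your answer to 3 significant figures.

q = 433 kJ

q1 (heat ice -34.5→0.0 °C): 138.6 × 2.07 × 34.5 = 9898 J
q2 (melt at 0 °C): 138.6 × 333.0 = 46154 J
q3 (heat water 0.0→100.0 °C): 138.6 × 4.2 × 100.0 = 58212 J
q4 (vaporize at 100 °C): 138.6 × 2265.0 = 313929 J
q5 (heat steam 100.0→118.1 °C): 138.6 × 2.06 × 18.1 = 5168 J
Total: 9898 + 46154 + 58212 + 313929 + 5168 = 433361 J = 433 kJ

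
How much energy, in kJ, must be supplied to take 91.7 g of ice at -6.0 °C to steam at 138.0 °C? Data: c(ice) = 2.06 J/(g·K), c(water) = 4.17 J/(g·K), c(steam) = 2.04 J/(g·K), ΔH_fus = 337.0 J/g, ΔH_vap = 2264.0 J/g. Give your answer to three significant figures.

q = 285 kJ

q1 (heat ice -6.0→0.0 °C): 91.7 × 2.06 × 6.0 = 1133 J
q2 (melt at 0 °C): 91.7 × 337.0 = 30903 J
q3 (heat water 0.0→100.0 °C): 91.7 × 4.17 × 100.0 = 38239 J
q4 (vaporize at 100 °C): 91.7 × 2264.0 = 207609 J
q5 (heat steam 100.0→138.0 °C): 91.7 × 2.04 × 38.0 = 7109 J
Total: 1133 + 30903 + 38239 + 207609 + 7109 = 284993 J = 285 kJ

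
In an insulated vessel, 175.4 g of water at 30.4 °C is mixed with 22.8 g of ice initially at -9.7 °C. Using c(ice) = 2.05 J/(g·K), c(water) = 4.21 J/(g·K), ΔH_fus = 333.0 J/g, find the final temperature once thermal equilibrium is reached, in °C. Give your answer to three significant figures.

T_f = 17.3 °C

Heat to bring ice to 0 °C and melt it: q₁ = 22.8×2.05×9.7 + 22.8×333.0 = 8045.8 J
Heat the water can supply cooling to 0 °C: 175.4×4.21×30.4 = 22448.4 J > q₁, so all ice melts.
Energy balance: 175.4×4.21×(30.4 − T) = 8045.8 + 22.8×4.21×(T − 0)
738.434(30.4 − T) = 8045.8 + 95.988 T
22448.4 − 8045.8 = 834.422 T
T = 14402.6 / 834.422 = 17.26 °C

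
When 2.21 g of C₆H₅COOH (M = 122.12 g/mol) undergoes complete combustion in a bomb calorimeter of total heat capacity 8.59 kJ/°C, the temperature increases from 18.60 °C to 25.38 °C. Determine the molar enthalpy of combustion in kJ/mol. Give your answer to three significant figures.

ΔT = 25.38 − 18.60 = 6.78 °C
q_cal = C_cal × ΔT = 8.59 × 6.78 = 58.2402 kJ
n = 2.21 / 122.12 = 0.01810 mol
q_rxn = −q_cal = -58.2402 kJ
ΔH = -58.2402 / 0.01810 = -3218 kJ/mol

ΔH = -3220 kJ/mol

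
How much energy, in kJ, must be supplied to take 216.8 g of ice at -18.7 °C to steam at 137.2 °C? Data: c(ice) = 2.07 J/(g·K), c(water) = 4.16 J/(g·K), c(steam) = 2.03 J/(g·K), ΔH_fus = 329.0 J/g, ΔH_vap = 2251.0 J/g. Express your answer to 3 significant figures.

q = 674 kJ

q1 (heat ice -18.7→0.0 °C): 216.8 × 2.07 × 18.7 = 8392 J
q2 (melt at 0 °C): 216.8 × 329.0 = 71327 J
q3 (heat water 0.0→100.0 °C): 216.8 × 4.16 × 100.0 = 90189 J
q4 (vaporize at 100 °C): 216.8 × 2251.0 = 488017 J
q5 (heat steam 100.0→137.2 °C): 216.8 × 2.03 × 37.2 = 16372 J
Total: 8392 + 71327 + 90189 + 488017 + 16372 = 674297 J = 674 kJ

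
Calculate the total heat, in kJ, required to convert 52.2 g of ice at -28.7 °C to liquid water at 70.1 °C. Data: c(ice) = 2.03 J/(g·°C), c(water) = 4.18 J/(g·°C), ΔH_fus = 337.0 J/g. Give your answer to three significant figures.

q = 35.9 kJ

q1 (heat ice -28.7→0.0 °C): 52.2 × 2.03 × 28.7 = 3041 J
q2 (melt at 0 °C): 52.2 × 337.0 = 17591 J
q3 (heat water 0.0→70.1 °C): 52.2 × 4.18 × 70.1 = 15296 J
Total: 3041 + 17591 + 15296 = 35928 J = 35.9 kJ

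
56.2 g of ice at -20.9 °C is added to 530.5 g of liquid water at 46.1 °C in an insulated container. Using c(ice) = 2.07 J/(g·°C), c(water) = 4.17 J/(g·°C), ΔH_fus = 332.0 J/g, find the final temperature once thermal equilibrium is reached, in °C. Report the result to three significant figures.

T_f = 33.1 °C

Heat to bring ice to 0 °C and melt it: q₁ = 56.2×2.07×20.9 + 56.2×332.0 = 21090 J
Heat the water can supply cooling to 0 °C: 530.5×4.17×46.1 = 101982 J > q₁, so all ice melts.
Energy balance: 530.5×4.17×(46.1 − T) = 21090 + 56.2×4.17×(T − 0)
2212.185(46.1 − T) = 21090 + 234.354 T
101982 − 21090 = 2446.539 T
T = 80892 / 2446.539 = 33.06 °C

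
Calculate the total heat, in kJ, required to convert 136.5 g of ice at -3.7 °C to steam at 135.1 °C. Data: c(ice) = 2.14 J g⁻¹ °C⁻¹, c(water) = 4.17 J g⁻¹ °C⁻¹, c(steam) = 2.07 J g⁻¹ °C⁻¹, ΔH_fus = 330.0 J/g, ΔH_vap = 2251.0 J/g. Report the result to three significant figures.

q1 (heat ice -3.7→0.0 °C): 136.5 × 2.14 × 3.7 = 1081 J
q2 (melt at 0 °C): 136.5 × 330.0 = 45045 J
q3 (heat water 0.0→100.0 °C): 136.5 × 4.17 × 100.0 = 56921 J
q4 (vaporize at 100 °C): 136.5 × 2251.0 = 307262 J
q5 (heat steam 100.0→135.1 °C): 136.5 × 2.07 × 35.1 = 9918 J
Total: 1081 + 45045 + 56921 + 307262 + 9918 = 420227 J = 420 kJ

q = 420 kJ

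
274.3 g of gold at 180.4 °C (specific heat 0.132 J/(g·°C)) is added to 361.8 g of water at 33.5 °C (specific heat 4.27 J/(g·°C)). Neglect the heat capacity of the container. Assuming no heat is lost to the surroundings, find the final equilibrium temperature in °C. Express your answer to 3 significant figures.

Heat lost by gold = heat gained by water.
(274.3)(0.132)(180.4 − T) = (361.8)(4.27)(T − 33.5)
36.2076 (180.4 − T) = 1544.886 (T − 33.5)
6531.9 − 36.2076 T = 1544.886 T − 51754
58285.9 = 1581.0936 T
T = 36.86 °C

T_f = 36.9 °C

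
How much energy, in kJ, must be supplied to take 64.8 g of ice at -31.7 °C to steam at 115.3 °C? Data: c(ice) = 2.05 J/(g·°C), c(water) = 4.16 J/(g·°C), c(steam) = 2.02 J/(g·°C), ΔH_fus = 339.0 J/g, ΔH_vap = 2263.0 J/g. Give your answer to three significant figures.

q1 (heat ice -31.7→0.0 °C): 64.8 × 2.05 × 31.7 = 4211 J
q2 (melt at 0 °C): 64.8 × 339.0 = 21967 J
q3 (heat water 0.0→100.0 °C): 64.8 × 4.16 × 100.0 = 26957 J
q4 (vaporize at 100 °C): 64.8 × 2263.0 = 146642 J
q5 (heat steam 100.0→115.3 °C): 64.8 × 2.02 × 15.3 = 2003 J
Total: 4211 + 21967 + 26957 + 146642 + 2003 = 201780 J = 202 kJ

q = 202 kJ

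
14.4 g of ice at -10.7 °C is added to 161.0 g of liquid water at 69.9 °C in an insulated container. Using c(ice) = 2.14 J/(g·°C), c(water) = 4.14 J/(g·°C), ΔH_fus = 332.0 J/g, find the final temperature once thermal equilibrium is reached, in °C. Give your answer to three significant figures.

T_f = 57.1 °C

Heat to bring ice to 0 °C and melt it: q₁ = 14.4×2.14×10.7 + 14.4×332.0 = 5110.5 J
Heat the water can supply cooling to 0 °C: 161.0×4.14×69.9 = 46591.1 J > q₁, so all ice melts.
Energy balance: 161.0×4.14×(69.9 − T) = 5110.5 + 14.4×4.14×(T − 0)
666.54(69.9 − T) = 5110.5 + 59.616 T
46591.1 − 5110.5 = 726.156 T
T = 41480.6 / 726.156 = 57.12 °C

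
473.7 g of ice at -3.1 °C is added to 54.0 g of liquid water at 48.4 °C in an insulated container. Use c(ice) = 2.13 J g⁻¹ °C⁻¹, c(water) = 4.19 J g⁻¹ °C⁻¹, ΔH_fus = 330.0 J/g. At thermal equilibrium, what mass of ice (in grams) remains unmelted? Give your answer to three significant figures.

m_ice remaining = 450 g

Heat to warm all ice to 0 °C: 473.7×2.13×3.1 = 3127.8 J
Heat released by water cooling to 0 °C: 54.0×4.19×48.4 = 10951 J
10951 J < 3127.8 + 473.7×330.0 = 159448.8 J, so not all ice melts; final T = 0 °C.
Heat left for melting: 10951 − 3127.8 = 7823.2 J
Mass melted = 7823.2 / 330.0 = 23.71 g
Ice remaining = 473.7 − 23.71 = 449.99 g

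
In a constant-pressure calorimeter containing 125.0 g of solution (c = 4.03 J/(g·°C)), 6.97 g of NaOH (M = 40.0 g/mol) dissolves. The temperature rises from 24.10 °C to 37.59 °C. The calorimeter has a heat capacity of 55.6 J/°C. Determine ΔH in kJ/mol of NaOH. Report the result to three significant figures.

ΔH = -43.3 kJ/mol

|ΔT| = |37.59 − 24.10| = 13.49 °C
|q_surr| = (125.0 × 4.03 + 55.6) × 13.49 = 559.35 × 13.49 = 7546 J
n(NaOH) = 6.97 / 40.0 = 0.1743 mol
Temperature rose, so q_rxn = −|q_surr| = -7.546 kJ
ΔH = q_rxn / n = -43.29 kJ/mol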